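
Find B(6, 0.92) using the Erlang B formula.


B(N,A) = (A^N/N!) / sum(A^k/k!, k=0..N) with N=6, A=0.92 = 0.0003

0.0003


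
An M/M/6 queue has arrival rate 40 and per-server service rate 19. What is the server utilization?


rho = lambda/(c*mu) = 40/(6*19) = 0.3509

0.3509


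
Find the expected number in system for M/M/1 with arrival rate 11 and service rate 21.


rho = 11/21; L = rho/(1-rho) = 1.1

1.1


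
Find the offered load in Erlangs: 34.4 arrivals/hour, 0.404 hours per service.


Offered load a = lambda * E[S] = 34.4 * 0.404 = 13.9 Erlangs

13.9 Erlangs


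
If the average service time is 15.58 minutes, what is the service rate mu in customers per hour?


mu = 60 / avg_service_time = 60 / 15.58 = 3.85 per hour

3.85 per hour


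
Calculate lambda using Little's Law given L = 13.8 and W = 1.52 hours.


lambda = L / W = 13.8 / 1.52 = 9.08 per hour

9.08 per hour


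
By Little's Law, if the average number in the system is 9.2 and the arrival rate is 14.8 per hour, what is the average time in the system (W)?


W = L / lambda = 9.2 / 14.8 = 0.6216 hours

0.6216 hours


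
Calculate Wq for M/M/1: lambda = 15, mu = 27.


rho = 15/27; Wq = rho/(mu - lambda) = 0.0463 hours

0.0463 hours


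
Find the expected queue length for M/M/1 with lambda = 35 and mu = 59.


rho = 35/59; Lq = rho^2/(1-rho) = 0.87

0.87


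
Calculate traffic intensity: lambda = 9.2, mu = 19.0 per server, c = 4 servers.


rho = lambda / (c * mu) = 9.2 / (4 * 19.0) = 0.1211

0.1211


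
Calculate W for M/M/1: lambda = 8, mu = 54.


W = 1/(mu - lambda) = 1/(54 - 8) = 0.0217 hours

0.0217 hours


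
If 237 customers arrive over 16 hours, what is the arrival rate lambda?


lambda = total arrivals / time = 237 / 16 = 14.81 per hour

14.81 per hour


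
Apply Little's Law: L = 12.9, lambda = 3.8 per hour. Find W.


W = L / lambda = 12.9 / 3.8 = 3.3947 hours

3.3947 hours


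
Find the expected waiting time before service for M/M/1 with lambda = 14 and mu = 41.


rho = 14/41; Wq = rho/(mu - lambda) = 0.0126 hours

0.0126 hours


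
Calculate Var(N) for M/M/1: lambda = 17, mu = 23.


rho = 17/23; Var(N) = rho/(1-rho)^2 = 10.86

10.86


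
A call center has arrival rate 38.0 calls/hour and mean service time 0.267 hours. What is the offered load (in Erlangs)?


Offered load a = lambda * E[S] = 38.0 * 0.267 = 10.15 Erlangs

10.15 Erlangs


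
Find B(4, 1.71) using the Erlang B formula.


B(N,A) = (A^N/N!) / sum(A^k/k!, k=0..N) with N=4, A=1.71 = 0.0664

0.0664


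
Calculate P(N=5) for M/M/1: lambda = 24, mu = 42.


rho = 24/42; P(n) = (1-rho)*rho^n = (1-24/42)*(24/42)^5 = 0.0261

0.0261


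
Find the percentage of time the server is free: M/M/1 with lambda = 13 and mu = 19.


Idle fraction = (1 - rho) * 100 = (1 - 13/19) * 100 = 31.6%

31.6%


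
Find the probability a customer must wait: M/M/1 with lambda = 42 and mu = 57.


P(wait) = rho = lambda/mu = 42/57 = 0.7368

0.7368


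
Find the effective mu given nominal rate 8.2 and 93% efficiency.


Effective rate = mu * efficiency = 8.2 * 0.93 = 7.63 per hour

7.63 per hour


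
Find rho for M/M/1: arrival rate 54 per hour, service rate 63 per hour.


rho = lambda/mu = 54/63 = 0.8571

0.8571


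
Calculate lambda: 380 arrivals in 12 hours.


lambda = total arrivals / time = 380 / 12 = 31.67 per hour

31.67 per hour


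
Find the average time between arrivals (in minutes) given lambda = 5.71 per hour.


Mean interarrival time = 60/lambda = 60/5.71 = 10.51 minutes

10.51 minutes


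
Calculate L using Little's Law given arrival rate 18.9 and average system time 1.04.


L = lambda * W = 18.9 * 1.04 = 19.66

19.66


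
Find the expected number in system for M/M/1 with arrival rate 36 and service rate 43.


rho = 36/43; L = rho/(1-rho) = 5.14

5.14


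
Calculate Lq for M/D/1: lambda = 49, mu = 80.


M/D/1: Lq = rho^2 / (2*(1-rho)) where rho = 49/80; Lq = 0.48

0.48


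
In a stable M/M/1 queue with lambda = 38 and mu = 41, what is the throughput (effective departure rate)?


For a stable queue (lambda < mu), throughput = lambda = 38 per hour

38 per hour


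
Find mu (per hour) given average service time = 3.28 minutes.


mu = 60 / avg_service_time = 60 / 3.28 = 18.29 per hour

18.29 per hour


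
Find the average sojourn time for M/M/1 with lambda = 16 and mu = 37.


W = 1/(mu - lambda) = 1/(37 - 16) = 0.0476 hours

0.0476 hours


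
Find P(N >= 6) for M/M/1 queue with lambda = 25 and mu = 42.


P(N >= 6) = rho^6 = (25/42)^6 = 0.0445

0.0445


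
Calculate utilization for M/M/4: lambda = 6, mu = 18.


rho = lambda/(c*mu) = 6/(4*18) = 0.0833

0.0833


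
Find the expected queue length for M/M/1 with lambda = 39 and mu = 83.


rho = 39/83; Lq = rho^2/(1-rho) = 0.42

0.42


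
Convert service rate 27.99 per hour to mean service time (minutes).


Mean service time = 60/mu = 60/27.99 = 2.14 minutes

2.14 minutes


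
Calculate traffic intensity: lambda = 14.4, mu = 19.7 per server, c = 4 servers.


rho = lambda / (c * mu) = 14.4 / (4 * 19.7) = 0.1827

0.1827


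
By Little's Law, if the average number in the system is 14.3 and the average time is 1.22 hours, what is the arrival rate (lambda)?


lambda = L / W = 14.3 / 1.22 = 11.72 per hour

11.72 per hour


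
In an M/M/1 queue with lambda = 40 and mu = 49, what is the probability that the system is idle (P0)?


P0 = 1 - rho = 1 - 40/49 = 0.1837

0.1837


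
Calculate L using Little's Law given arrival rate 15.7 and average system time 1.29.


L = lambda * W = 15.7 * 1.29 = 20.25

20.25


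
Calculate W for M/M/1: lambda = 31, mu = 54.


W = 1/(mu - lambda) = 1/(54 - 31) = 0.0435 hours

0.0435 hours


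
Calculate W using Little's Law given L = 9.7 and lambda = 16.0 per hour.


W = L / lambda = 9.7 / 16.0 = 0.6063 hours

0.6063 hours


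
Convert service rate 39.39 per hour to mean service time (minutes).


Mean service time = 60/mu = 60/39.39 = 1.52 minutes

1.52 minutes


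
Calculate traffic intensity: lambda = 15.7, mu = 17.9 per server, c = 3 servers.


rho = lambda / (c * mu) = 15.7 / (3 * 17.9) = 0.2924

0.2924


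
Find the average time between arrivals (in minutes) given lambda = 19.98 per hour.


Mean interarrival time = 60/lambda = 60/19.98 = 3.0 minutes

3.0 minutes


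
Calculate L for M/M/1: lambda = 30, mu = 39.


rho = 30/39; L = rho/(1-rho) = 3.33

3.33


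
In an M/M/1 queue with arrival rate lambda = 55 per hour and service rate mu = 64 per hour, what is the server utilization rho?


rho = lambda/mu = 55/64 = 0.8594

0.8594


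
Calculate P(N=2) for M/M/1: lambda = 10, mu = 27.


rho = 10/27; P(n) = (1-rho)*rho^n = (1-10/27)*(10/27)^2 = 0.0864

0.0864


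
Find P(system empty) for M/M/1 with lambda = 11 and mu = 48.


P0 = 1 - rho = 1 - 11/48 = 0.7708

0.7708


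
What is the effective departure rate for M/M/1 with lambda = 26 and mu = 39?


For a stable queue (lambda < mu), throughput = lambda = 26 per hour

26 per hour


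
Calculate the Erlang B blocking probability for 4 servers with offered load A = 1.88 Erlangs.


B(N,A) = (A^N/N!) / sum(A^k/k!, k=0..N) with N=4, A=1.88 = 0.0829

0.0829


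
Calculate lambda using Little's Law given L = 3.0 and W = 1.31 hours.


lambda = L / W = 3.0 / 1.31 = 2.29 per hour

2.29 per hour


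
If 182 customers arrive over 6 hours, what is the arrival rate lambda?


lambda = total arrivals / time = 182 / 6 = 30.33 per hour

30.33 per hour


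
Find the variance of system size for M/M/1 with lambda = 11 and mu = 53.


rho = 11/53; Var(N) = rho/(1-rho)^2 = 0.33

0.33


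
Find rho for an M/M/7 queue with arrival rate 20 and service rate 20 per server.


rho = lambda/(c*mu) = 20/(7*20) = 0.1429

0.1429


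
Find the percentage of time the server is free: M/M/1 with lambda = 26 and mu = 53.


Idle fraction = (1 - rho) * 100 = (1 - 26/53) * 100 = 50.9%

50.9%


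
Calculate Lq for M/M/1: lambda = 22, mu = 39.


rho = 22/39; Lq = rho^2/(1-rho) = 0.73

0.73


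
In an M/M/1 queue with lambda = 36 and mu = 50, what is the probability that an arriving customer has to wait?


P(wait) = rho = lambda/mu = 36/50 = 0.72

0.72


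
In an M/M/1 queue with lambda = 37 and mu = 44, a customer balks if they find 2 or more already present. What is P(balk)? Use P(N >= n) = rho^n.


P(N >= 2) = rho^2 = (37/44)^2 = 0.7071

0.7071


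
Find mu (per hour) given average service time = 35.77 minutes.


mu = 60 / avg_service_time = 60 / 35.77 = 1.68 per hour

1.68 per hour


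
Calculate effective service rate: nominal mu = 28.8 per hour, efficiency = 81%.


Effective rate = mu * efficiency = 28.8 * 0.81 = 23.33 per hour

23.33 per hour


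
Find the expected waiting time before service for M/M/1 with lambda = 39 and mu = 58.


rho = 39/58; Wq = rho/(mu - lambda) = 0.0354 hours

0.0354 hours


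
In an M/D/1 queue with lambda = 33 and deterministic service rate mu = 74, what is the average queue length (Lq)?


M/D/1: Lq = rho^2 / (2*(1-rho)) where rho = 33/74; Lq = 0.18

0.18


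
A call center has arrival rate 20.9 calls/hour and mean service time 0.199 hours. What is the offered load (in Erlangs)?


Offered load a = lambda * E[S] = 20.9 * 0.199 = 4.16 Erlangs

4.16 Erlangs


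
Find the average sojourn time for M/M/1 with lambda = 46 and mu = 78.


W = 1/(mu - lambda) = 1/(78 - 46) = 0.0313 hours

0.0313 hours


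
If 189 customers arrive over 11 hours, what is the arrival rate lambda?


lambda = total arrivals / time = 189 / 11 = 17.18 per hour

17.18 per hour


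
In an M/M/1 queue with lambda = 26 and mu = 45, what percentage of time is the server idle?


Idle fraction = (1 - rho) * 100 = (1 - 26/45) * 100 = 42.2%

42.2%


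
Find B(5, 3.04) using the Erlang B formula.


B(N,A) = (A^N/N!) / sum(A^k/k!, k=0..N) with N=5, A=3.04 = 0.1135

0.1135


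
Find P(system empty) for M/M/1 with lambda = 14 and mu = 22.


P0 = 1 - rho = 1 - 14/22 = 0.3636

0.3636


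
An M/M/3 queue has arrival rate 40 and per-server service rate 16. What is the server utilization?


rho = lambda/(c*mu) = 40/(3*16) = 0.8333

0.8333


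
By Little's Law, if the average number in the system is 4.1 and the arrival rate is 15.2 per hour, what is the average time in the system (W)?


W = L / lambda = 4.1 / 15.2 = 0.2697 hours

0.2697 hours


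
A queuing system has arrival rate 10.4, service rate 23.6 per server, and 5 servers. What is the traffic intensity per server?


rho = lambda / (c * mu) = 10.4 / (5 * 23.6) = 0.0881

0.0881


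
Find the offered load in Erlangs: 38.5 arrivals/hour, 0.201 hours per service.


Offered load a = lambda * E[S] = 38.5 * 0.201 = 7.74 Erlangs

7.74 Erlangs


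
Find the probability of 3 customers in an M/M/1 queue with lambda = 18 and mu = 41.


rho = 18/41; P(n) = (1-rho)*rho^n = (1-18/41)*(18/41)^3 = 0.0475

0.0475


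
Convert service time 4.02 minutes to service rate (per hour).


mu = 60 / avg_service_time = 60 / 4.02 = 14.93 per hour

14.93 per hour


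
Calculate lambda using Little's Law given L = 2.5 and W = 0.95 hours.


lambda = L / W = 2.5 / 0.95 = 2.63 per hour

2.63 per hour


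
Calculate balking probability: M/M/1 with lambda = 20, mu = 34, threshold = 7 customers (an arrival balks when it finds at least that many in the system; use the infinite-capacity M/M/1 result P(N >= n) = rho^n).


P(N >= 7) = rho^7 = (20/34)^7 = 0.0244

0.0244


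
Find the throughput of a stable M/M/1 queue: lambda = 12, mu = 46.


For a stable queue (lambda < mu), throughput = lambda = 12 per hour

12 per hour


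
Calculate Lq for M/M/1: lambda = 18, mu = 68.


rho = 18/68; Lq = rho^2/(1-rho) = 0.1

0.1


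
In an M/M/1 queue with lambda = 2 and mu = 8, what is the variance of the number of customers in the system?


rho = 2/8; Var(N) = rho/(1-rho)^2 = 0.44

0.44


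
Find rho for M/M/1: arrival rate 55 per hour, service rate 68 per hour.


rho = lambda/mu = 55/68 = 0.8088

0.8088


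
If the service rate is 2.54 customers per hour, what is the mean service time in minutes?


Mean service time = 60/mu = 60/2.54 = 23.62 minutes

23.62 minutes


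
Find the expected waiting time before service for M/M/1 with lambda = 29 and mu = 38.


rho = 29/38; Wq = rho/(mu - lambda) = 0.0848 hours

0.0848 hours


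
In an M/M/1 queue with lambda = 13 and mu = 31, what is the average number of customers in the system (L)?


rho = 13/31; L = rho/(1-rho) = 0.72

0.72


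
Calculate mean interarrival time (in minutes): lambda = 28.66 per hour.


Mean interarrival time = 60/lambda = 60/28.66 = 2.09 minutes

2.09 minutes


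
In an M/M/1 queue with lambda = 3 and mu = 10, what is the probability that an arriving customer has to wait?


P(wait) = rho = lambda/mu = 3/10 = 0.3

0.3


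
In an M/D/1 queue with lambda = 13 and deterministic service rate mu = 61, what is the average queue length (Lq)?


M/D/1: Lq = rho^2 / (2*(1-rho)) where rho = 13/61; Lq = 0.03

0.03


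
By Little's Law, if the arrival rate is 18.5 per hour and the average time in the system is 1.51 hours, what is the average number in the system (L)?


L = lambda * W = 18.5 * 1.51 = 27.94

27.94


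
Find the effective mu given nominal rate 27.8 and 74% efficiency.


Effective rate = mu * efficiency = 27.8 * 0.74 = 20.57 per hour

20.57 per hour


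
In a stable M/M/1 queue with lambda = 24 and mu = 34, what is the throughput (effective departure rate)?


For a stable queue (lambda < mu), throughput = lambda = 24 per hour

24 per hour


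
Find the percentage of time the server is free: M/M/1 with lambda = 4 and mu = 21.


Idle fraction = (1 - rho) * 100 = (1 - 4/21) * 100 = 81.0%

81.0%


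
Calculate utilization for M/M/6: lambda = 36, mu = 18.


rho = lambda/(c*mu) = 36/(6*18) = 0.3333

0.3333


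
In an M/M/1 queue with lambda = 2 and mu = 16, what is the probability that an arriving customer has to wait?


P(wait) = rho = lambda/mu = 2/16 = 0.125

0.125


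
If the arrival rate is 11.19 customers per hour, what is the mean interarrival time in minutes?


Mean interarrival time = 60/lambda = 60/11.19 = 5.36 minutes

5.36 minutes


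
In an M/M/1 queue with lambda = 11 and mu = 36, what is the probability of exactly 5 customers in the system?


rho = 11/36; P(n) = (1-rho)*rho^n = (1-11/36)*(11/36)^5 = 0.0018

0.0018


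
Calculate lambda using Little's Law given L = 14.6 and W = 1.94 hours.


lambda = L / W = 14.6 / 1.94 = 7.53 per hour

7.53 per hour


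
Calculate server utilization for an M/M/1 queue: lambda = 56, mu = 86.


rho = lambda/mu = 56/86 = 0.6512

0.6512


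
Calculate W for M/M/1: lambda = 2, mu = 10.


W = 1/(mu - lambda) = 1/(10 - 2) = 0.125 hours

0.125 hours


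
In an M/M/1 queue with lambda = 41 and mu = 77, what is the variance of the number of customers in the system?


rho = 41/77; Var(N) = rho/(1-rho)^2 = 2.44

2.44


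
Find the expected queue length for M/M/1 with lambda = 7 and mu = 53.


rho = 7/53; Lq = rho^2/(1-rho) = 0.02

0.02


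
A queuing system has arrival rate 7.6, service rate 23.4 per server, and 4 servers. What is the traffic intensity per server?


rho = lambda / (c * mu) = 7.6 / (4 * 23.4) = 0.0812

0.0812


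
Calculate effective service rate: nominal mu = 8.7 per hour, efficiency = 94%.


Effective rate = mu * efficiency = 8.7 * 0.94 = 8.18 per hour

8.18 per hour


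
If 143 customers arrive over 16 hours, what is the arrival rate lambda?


lambda = total arrivals / time = 143 / 16 = 8.94 per hour

8.94 per hour


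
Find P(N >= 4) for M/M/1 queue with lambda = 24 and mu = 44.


P(N >= 4) = rho^4 = (24/44)^4 = 0.0885

0.0885


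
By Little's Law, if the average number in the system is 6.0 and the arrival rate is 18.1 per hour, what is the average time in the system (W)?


W = L / lambda = 6.0 / 18.1 = 0.3315 hours

0.3315 hours


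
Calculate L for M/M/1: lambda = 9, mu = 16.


rho = 9/16; L = rho/(1-rho) = 1.29

1.29


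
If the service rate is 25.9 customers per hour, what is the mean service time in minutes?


Mean service time = 60/mu = 60/25.9 = 2.32 minutes

2.32 minutes


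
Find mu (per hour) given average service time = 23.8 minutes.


mu = 60 / avg_service_time = 60 / 23.8 = 2.52 per hour

2.52 per hour


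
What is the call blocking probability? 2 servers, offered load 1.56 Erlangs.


B(N,A) = (A^N/N!) / sum(A^k/k!, k=0..N) with N=2, A=1.56 = 0.3222

0.3222


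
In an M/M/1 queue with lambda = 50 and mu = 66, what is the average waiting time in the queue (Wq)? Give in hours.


rho = 50/66; Wq = rho/(mu - lambda) = 0.0473 hours

0.0473 hours


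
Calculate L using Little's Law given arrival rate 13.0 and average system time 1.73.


L = lambda * W = 13.0 * 1.73 = 22.49

22.49


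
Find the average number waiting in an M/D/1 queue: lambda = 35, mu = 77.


M/D/1: Lq = rho^2 / (2*(1-rho)) where rho = 35/77; Lq = 0.19

0.19


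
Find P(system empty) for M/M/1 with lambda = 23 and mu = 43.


P0 = 1 - rho = 1 - 23/43 = 0.4651

0.4651


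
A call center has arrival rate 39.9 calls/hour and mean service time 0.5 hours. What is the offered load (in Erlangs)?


Offered load a = lambda * E[S] = 39.9 * 0.5 = 19.95 Erlangs

19.95 Erlangs


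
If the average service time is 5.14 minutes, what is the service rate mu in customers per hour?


mu = 60 / avg_service_time = 60 / 5.14 = 11.67 per hour

11.67 per hour


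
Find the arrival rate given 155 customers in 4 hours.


lambda = total arrivals / time = 155 / 4 = 38.75 per hour

38.75 per hour


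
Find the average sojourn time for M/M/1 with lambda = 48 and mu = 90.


W = 1/(mu - lambda) = 1/(90 - 48) = 0.0238 hours

0.0238 hours


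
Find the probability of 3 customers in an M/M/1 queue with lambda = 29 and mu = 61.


rho = 29/61; P(n) = (1-rho)*rho^n = (1-29/61)*(29/61)^3 = 0.0564

0.0564


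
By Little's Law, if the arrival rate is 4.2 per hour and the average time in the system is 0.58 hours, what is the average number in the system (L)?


L = lambda * W = 4.2 * 0.58 = 2.44

2.44


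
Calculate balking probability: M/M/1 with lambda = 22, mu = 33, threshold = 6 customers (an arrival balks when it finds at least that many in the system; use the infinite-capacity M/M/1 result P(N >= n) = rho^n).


P(N >= 6) = rho^6 = (22/33)^6 = 0.0878

0.0878


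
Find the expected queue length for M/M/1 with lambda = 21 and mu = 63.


rho = 21/63; Lq = rho^2/(1-rho) = 0.17

0.17


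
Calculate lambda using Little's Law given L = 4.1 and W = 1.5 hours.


lambda = L / W = 4.1 / 1.5 = 2.73 per hour

2.73 per hour


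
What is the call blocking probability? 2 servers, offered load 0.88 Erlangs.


B(N,A) = (A^N/N!) / sum(A^k/k!, k=0..N) with N=2, A=0.88 = 0.1708

0.1708


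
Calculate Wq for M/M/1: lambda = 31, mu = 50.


rho = 31/50; Wq = rho/(mu - lambda) = 0.0326 hours

0.0326 hours


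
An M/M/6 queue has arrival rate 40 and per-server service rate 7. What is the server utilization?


rho = lambda/(c*mu) = 40/(6*7) = 0.9524

0.9524


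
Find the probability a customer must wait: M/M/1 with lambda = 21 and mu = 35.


P(wait) = rho = lambda/mu = 21/35 = 0.6

0.6


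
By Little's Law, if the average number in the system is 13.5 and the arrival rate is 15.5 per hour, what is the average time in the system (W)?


W = L / lambda = 13.5 / 15.5 = 0.871 hours

0.871 hours


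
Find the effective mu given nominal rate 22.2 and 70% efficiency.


Effective rate = mu * efficiency = 22.2 * 0.7 = 15.54 per hour

15.54 per hour


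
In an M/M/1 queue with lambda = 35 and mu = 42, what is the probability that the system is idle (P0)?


P0 = 1 - rho = 1 - 35/42 = 0.1667

0.1667


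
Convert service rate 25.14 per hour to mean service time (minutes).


Mean service time = 60/mu = 60/25.14 = 2.39 minutes

2.39 minutes


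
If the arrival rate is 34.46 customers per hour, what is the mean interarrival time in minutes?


Mean interarrival time = 60/lambda = 60/34.46 = 1.74 minutes

1.74 minutes


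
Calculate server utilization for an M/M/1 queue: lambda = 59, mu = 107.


rho = lambda/mu = 59/107 = 0.5514

0.5514


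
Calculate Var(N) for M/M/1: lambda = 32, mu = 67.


rho = 32/67; Var(N) = rho/(1-rho)^2 = 1.75

1.75


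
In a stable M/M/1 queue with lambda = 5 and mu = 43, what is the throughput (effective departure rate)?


For a stable queue (lambda < mu), throughput = lambda = 5 per hour

5 per hour


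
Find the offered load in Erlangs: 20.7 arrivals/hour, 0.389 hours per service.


Offered load a = lambda * E[S] = 20.7 * 0.389 = 8.05 Erlangs

8.05 Erlangs


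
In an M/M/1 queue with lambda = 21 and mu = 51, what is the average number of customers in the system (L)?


rho = 21/51; L = rho/(1-rho) = 0.7

0.7


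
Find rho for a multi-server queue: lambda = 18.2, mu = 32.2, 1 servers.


rho = lambda / (c * mu) = 18.2 / (1 * 32.2) = 0.5652

0.5652


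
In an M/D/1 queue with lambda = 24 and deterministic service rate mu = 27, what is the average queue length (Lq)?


M/D/1: Lq = rho^2 / (2*(1-rho)) where rho = 24/27; Lq = 3.56

3.56


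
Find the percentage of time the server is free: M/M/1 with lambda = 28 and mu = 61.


Idle fraction = (1 - rho) * 100 = (1 - 28/61) * 100 = 54.1%

54.1%


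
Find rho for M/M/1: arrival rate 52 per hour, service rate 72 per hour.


rho = lambda/mu = 52/72 = 0.7222

0.7222


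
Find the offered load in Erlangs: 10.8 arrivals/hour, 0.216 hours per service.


Offered load a = lambda * E[S] = 10.8 * 0.216 = 2.33 Erlangs

2.33 Erlangs


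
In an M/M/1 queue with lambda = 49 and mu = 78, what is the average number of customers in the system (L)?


rho = 49/78; L = rho/(1-rho) = 1.69

1.69


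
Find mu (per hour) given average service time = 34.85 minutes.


mu = 60 / avg_service_time = 60 / 34.85 = 1.72 per hour

1.72 per hour


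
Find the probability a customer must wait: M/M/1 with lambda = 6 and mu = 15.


P(wait) = rho = lambda/mu = 6/15 = 0.4

0.4


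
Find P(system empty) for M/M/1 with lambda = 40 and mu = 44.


P0 = 1 - rho = 1 - 40/44 = 0.0909

0.0909


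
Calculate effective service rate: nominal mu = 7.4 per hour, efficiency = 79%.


Effective rate = mu * efficiency = 7.4 * 0.79 = 5.85 per hour

5.85 per hour


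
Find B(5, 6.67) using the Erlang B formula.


B(N,A) = (A^N/N!) / sum(A^k/k!, k=0..N) with N=5, A=6.67 = 0.4047

0.4047


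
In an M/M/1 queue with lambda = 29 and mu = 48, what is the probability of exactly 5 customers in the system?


rho = 29/48; P(n) = (1-rho)*rho^n = (1-29/48)*(29/48)^5 = 0.0319

0.0319


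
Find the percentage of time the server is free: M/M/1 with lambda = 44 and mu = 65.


Idle fraction = (1 - rho) * 100 = (1 - 44/65) * 100 = 32.3%

32.3%


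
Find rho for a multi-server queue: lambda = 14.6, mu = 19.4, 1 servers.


rho = lambda / (c * mu) = 14.6 / (1 * 19.4) = 0.7526

0.7526


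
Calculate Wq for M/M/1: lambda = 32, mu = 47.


rho = 32/47; Wq = rho/(mu - lambda) = 0.0454 hours

0.0454 hours


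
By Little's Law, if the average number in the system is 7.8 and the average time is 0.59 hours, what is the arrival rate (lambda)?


lambda = L / W = 7.8 / 0.59 = 13.22 per hour

13.22 per hour


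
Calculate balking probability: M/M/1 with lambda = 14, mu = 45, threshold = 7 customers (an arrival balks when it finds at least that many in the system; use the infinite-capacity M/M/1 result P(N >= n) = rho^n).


P(N >= 7) = rho^7 = (14/45)^7 = 0.0003

0.0003


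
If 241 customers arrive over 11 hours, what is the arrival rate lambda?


lambda = total arrivals / time = 241 / 11 = 21.91 per hour

21.91 per hour


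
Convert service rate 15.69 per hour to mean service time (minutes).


Mean service time = 60/mu = 60/15.69 = 3.82 minutes

3.82 minutes


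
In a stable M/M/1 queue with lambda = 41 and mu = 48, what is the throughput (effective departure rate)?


For a stable queue (lambda < mu), throughput = lambda = 41 per hour

41 per hour


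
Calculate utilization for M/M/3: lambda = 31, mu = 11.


rho = lambda/(c*mu) = 31/(3*11) = 0.9394

0.9394


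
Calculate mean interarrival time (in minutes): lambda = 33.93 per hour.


Mean interarrival time = 60/lambda = 60/33.93 = 1.77 minutes

1.77 minutes


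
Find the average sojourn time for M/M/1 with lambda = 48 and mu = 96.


W = 1/(mu - lambda) = 1/(96 - 48) = 0.0208 hours

0.0208 hours


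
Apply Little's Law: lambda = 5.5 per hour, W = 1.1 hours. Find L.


L = lambda * W = 5.5 * 1.1 = 6.05

6.05


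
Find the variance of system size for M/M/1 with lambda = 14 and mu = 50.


rho = 14/50; Var(N) = rho/(1-rho)^2 = 0.54

0.54


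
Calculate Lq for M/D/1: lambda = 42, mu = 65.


M/D/1: Lq = rho^2 / (2*(1-rho)) where rho = 42/65; Lq = 0.59

0.59


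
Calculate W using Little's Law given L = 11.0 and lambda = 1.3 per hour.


W = L / lambda = 11.0 / 1.3 = 8.4615 hours

8.4615 hours


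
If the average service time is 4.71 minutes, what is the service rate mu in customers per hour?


mu = 60 / avg_service_time = 60 / 4.71 = 12.74 per hour

12.74 per hour


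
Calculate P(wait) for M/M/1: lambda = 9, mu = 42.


P(wait) = rho = lambda/mu = 9/42 = 0.2143

0.2143


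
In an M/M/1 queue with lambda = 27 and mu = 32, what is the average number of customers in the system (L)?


rho = 27/32; L = rho/(1-rho) = 5.4

5.4


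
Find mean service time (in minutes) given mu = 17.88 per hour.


Mean service time = 60/mu = 60/17.88 = 3.36 minutes

3.36 minutes


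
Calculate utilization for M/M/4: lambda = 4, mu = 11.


rho = lambda/(c*mu) = 4/(4*11) = 0.0909

0.0909


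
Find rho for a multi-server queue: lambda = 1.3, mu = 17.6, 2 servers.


rho = lambda / (c * mu) = 1.3 / (2 * 17.6) = 0.0369

0.0369


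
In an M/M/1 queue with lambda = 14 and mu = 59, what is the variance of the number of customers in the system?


rho = 14/59; Var(N) = rho/(1-rho)^2 = 0.41

0.41


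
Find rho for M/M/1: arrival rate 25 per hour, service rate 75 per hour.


rho = lambda/mu = 25/75 = 0.3333

0.3333


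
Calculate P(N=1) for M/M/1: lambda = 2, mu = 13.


rho = 2/13; P(n) = (1-rho)*rho^n = (1-2/13)*(2/13)^1 = 0.1302

0.1302


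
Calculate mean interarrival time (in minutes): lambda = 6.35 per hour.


Mean interarrival time = 60/lambda = 60/6.35 = 9.45 minutes

9.45 minutes


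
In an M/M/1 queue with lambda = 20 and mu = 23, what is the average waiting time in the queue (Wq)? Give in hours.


rho = 20/23; Wq = rho/(mu - lambda) = 0.2899 hours

0.2899 hours


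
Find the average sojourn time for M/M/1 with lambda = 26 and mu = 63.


W = 1/(mu - lambda) = 1/(63 - 26) = 0.027 hours

0.027 hours


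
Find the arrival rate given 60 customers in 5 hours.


lambda = total arrivals / time = 60 / 5 = 12.0 per hour

12.0 per hour


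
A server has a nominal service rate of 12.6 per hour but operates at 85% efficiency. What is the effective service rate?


Effective rate = mu * efficiency = 12.6 * 0.85 = 10.71 per hour

10.71 per hour


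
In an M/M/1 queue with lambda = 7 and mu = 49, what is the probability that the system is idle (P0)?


P0 = 1 - rho = 1 - 7/49 = 0.8571

0.8571


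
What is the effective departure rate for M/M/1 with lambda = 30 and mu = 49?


For a stable queue (lambda < mu), throughput = lambda = 30 per hour

30 per hour


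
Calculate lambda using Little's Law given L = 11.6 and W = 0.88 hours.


lambda = L / W = 11.6 / 0.88 = 13.18 per hour

13.18 per hour


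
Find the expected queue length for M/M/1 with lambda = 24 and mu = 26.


rho = 24/26; Lq = rho^2/(1-rho) = 11.08

11.08


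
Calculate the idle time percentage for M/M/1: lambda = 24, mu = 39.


Idle fraction = (1 - rho) * 100 = (1 - 24/39) * 100 = 38.5%

38.5%


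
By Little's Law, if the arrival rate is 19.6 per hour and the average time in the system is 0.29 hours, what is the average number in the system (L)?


L = lambda * W = 19.6 * 0.29 = 5.68

5.68


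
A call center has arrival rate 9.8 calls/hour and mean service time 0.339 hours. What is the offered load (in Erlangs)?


Offered load a = lambda * E[S] = 9.8 * 0.339 = 3.32 Erlangs

3.32 Erlangs


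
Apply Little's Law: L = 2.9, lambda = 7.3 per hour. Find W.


W = L / lambda = 2.9 / 7.3 = 0.3973 hours

0.3973 hours


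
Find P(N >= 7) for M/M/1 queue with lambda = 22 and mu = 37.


P(N >= 7) = rho^7 = (22/37)^7 = 0.0263

0.0263


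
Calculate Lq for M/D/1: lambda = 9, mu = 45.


M/D/1: Lq = rho^2 / (2*(1-rho)) where rho = 9/45; Lq = 0.03

0.03


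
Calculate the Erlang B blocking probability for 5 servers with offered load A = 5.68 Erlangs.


B(N,A) = (A^N/N!) / sum(A^k/k!, k=0..N) with N=5, A=5.68 = 0.3375

0.3375


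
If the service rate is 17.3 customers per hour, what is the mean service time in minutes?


Mean service time = 60/mu = 60/17.3 = 3.47 minutes

3.47 minutes


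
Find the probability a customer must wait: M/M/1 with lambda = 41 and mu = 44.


P(wait) = rho = lambda/mu = 41/44 = 0.9318

0.9318


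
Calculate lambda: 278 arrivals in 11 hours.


lambda = total arrivals / time = 278 / 11 = 25.27 per hour

25.27 per hour


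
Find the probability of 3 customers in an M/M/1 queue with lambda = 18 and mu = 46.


rho = 18/46; P(n) = (1-rho)*rho^n = (1-18/46)*(18/46)^3 = 0.0365

0.0365


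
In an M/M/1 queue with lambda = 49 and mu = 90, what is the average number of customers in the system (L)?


rho = 49/90; L = rho/(1-rho) = 1.2

1.2


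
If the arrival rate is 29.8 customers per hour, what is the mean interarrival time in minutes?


Mean interarrival time = 60/lambda = 60/29.8 = 2.01 minutes

2.01 minutes


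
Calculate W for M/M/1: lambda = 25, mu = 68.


W = 1/(mu - lambda) = 1/(68 - 25) = 0.0233 hours

0.0233 hours


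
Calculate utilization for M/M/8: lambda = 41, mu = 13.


rho = lambda/(c*mu) = 41/(8*13) = 0.3942

0.3942


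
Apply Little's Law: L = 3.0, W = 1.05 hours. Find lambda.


lambda = L / W = 3.0 / 1.05 = 2.86 per hour

2.86 per hour


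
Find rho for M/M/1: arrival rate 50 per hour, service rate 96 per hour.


rho = lambda/mu = 50/96 = 0.5208

0.5208


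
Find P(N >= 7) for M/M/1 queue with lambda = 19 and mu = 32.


P(N >= 7) = rho^7 = (19/32)^7 = 0.026

0.026


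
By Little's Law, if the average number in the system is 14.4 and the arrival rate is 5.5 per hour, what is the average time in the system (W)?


W = L / lambda = 14.4 / 5.5 = 2.6182 hours

2.6182 hours


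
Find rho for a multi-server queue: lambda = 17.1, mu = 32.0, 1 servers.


rho = lambda / (c * mu) = 17.1 / (1 * 32.0) = 0.5344

0.5344


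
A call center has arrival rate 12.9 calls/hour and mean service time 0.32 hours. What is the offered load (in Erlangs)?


Offered load a = lambda * E[S] = 12.9 * 0.32 = 4.13 Erlangs

4.13 Erlangs


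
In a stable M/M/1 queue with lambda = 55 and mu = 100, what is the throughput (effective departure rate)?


For a stable queue (lambda < mu), throughput = lambda = 55 per hour

55 per hour


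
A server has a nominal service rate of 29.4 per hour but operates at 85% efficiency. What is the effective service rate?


Effective rate = mu * efficiency = 29.4 * 0.85 = 24.99 per hour

24.99 per hour


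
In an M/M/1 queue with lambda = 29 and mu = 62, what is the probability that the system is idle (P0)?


P0 = 1 - rho = 1 - 29/62 = 0.5323

0.5323


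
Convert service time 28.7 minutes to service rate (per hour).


mu = 60 / avg_service_time = 60 / 28.7 = 2.09 per hour

2.09 per hour


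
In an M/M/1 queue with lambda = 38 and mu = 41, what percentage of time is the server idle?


Idle fraction = (1 - rho) * 100 = (1 - 38/41) * 100 = 7.3%

7.3%


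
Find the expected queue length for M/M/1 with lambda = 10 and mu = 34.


rho = 10/34; Lq = rho^2/(1-rho) = 0.12

0.12


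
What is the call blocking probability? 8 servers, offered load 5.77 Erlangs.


B(N,A) = (A^N/N!) / sum(A^k/k!, k=0..N) with N=8, A=5.77 = 0.1093

0.1093


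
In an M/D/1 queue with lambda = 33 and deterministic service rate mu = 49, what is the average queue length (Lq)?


M/D/1: Lq = rho^2 / (2*(1-rho)) where rho = 33/49; Lq = 0.69

0.69


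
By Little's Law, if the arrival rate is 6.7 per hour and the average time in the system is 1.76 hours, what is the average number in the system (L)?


L = lambda * W = 6.7 * 1.76 = 11.79

11.79


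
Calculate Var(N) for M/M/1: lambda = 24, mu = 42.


rho = 24/42; Var(N) = rho/(1-rho)^2 = 3.11

3.11


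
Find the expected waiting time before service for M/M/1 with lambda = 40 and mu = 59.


rho = 40/59; Wq = rho/(mu - lambda) = 0.0357 hours

0.0357 hours


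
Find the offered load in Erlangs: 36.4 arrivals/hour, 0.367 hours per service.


Offered load a = lambda * E[S] = 36.4 * 0.367 = 13.36 Erlangs

13.36 Erlangs


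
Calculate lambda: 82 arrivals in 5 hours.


lambda = total arrivals / time = 82 / 5 = 16.4 per hour

16.4 per hour


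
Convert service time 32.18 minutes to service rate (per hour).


mu = 60 / avg_service_time = 60 / 32.18 = 1.86 per hour

1.86 per hour


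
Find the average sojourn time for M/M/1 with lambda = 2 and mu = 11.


W = 1/(mu - lambda) = 1/(11 - 2) = 0.1111 hours

0.1111 hours


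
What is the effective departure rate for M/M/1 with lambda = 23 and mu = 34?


For a stable queue (lambda < mu), throughput = lambda = 23 per hour

23 per hour


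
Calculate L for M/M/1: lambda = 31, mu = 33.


rho = 31/33; L = rho/(1-rho) = 15.5

15.5


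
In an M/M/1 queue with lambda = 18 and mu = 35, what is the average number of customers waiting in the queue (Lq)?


rho = 18/35; Lq = rho^2/(1-rho) = 0.54

0.54


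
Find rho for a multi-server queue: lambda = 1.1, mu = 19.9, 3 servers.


rho = lambda / (c * mu) = 1.1 / (3 * 19.9) = 0.0184

0.0184


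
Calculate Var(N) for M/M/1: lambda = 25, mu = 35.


rho = 25/35; Var(N) = rho/(1-rho)^2 = 8.75

8.75


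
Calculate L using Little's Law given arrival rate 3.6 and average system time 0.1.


L = lambda * W = 3.6 * 0.1 = 0.36

0.36


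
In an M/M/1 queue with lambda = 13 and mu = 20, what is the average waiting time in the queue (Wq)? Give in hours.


rho = 13/20; Wq = rho/(mu - lambda) = 0.0929 hours

0.0929 hours


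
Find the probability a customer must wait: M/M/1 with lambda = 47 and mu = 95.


P(wait) = rho = lambda/mu = 47/95 = 0.4947

0.4947


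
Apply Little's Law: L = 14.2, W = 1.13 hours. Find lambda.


lambda = L / W = 14.2 / 1.13 = 12.57 per hour

12.57 per hour


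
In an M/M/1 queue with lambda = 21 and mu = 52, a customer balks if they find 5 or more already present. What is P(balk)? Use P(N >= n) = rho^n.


P(N >= 5) = rho^5 = (21/52)^5 = 0.0107

0.0107


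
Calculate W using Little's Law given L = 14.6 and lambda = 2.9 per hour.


W = L / lambda = 14.6 / 2.9 = 5.0345 hours

5.0345 hours


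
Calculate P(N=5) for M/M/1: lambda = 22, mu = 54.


rho = 22/54; P(n) = (1-rho)*rho^n = (1-22/54)*(22/54)^5 = 0.0067

0.0067


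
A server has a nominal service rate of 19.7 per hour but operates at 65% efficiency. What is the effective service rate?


Effective rate = mu * efficiency = 19.7 * 0.65 = 12.81 per hour

12.81 per hour


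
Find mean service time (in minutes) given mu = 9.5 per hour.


Mean service time = 60/mu = 60/9.5 = 6.32 minutes

6.32 minutes


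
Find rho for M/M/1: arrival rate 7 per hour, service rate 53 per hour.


rho = lambda/mu = 7/53 = 0.1321

0.1321


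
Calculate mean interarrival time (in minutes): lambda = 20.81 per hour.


Mean interarrival time = 60/lambda = 60/20.81 = 2.88 minutes

2.88 minutes


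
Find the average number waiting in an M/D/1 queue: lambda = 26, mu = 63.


M/D/1: Lq = rho^2 / (2*(1-rho)) where rho = 26/63; Lq = 0.15

0.15


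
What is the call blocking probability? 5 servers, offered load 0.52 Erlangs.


B(N,A) = (A^N/N!) / sum(A^k/k!, k=0..N) with N=5, A=0.52 = 0.0002

0.0002


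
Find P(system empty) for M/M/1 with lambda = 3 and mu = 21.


P0 = 1 - rho = 1 - 3/21 = 0.8571

0.8571


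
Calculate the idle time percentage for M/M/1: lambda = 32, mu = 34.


Idle fraction = (1 - rho) * 100 = (1 - 32/34) * 100 = 5.9%

5.9%


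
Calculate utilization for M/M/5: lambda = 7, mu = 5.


rho = lambda/(c*mu) = 7/(5*5) = 0.28

0.28


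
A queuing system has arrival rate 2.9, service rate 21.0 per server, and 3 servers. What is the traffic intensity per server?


rho = lambda / (c * mu) = 2.9 / (3 * 21.0) = 0.046

0.046


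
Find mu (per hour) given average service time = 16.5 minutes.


mu = 60 / avg_service_time = 60 / 16.5 = 3.64 per hour

3.64 per hour


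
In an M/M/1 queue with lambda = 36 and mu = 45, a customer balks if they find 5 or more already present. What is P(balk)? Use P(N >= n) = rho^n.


P(N >= 5) = rho^5 = (36/45)^5 = 0.3277

0.3277


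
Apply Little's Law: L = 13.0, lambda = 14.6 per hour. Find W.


W = L / lambda = 13.0 / 14.6 = 0.8904 hours

0.8904 hours


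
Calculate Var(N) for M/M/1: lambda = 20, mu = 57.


rho = 20/57; Var(N) = rho/(1-rho)^2 = 0.83

0.83


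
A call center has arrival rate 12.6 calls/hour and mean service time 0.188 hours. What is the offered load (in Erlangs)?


Offered load a = lambda * E[S] = 12.6 * 0.188 = 2.37 Erlangs

2.37 Erlangs


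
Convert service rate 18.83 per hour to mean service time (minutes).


Mean service time = 60/mu = 60/18.83 = 3.19 minutes

3.19 minutes


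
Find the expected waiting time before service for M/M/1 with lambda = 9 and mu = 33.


rho = 9/33; Wq = rho/(mu - lambda) = 0.0114 hours

0.0114 hours


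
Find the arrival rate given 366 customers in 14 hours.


lambda = total arrivals / time = 366 / 14 = 26.14 per hour

26.14 per hour


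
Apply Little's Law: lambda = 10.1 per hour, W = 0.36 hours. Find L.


L = lambda * W = 10.1 * 0.36 = 3.64

3.64


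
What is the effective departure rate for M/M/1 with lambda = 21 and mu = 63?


For a stable queue (lambda < mu), throughput = lambda = 21 per hour

21 per hour


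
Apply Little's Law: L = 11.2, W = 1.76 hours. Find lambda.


lambda = L / W = 11.2 / 1.76 = 6.36 per hour

6.36 per hour


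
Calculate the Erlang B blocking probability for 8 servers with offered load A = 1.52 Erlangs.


B(N,A) = (A^N/N!) / sum(A^k/k!, k=0..N) with N=8, A=1.52 = 0.0002

0.0002


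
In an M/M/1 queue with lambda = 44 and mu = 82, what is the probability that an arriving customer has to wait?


P(wait) = rho = lambda/mu = 44/82 = 0.5366

0.5366


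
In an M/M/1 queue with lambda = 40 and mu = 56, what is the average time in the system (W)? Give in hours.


W = 1/(mu - lambda) = 1/(56 - 40) = 0.0625 hours

0.0625 hours
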